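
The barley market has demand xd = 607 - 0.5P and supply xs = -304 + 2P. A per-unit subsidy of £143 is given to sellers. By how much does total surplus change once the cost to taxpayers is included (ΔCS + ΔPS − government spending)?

Pre-subsidy: 607 - 0.5P = -304 + 2P gives P* = 364.4, x* = 424.8.
With the subsidy, sellers receive Ps = Pb + 143 for each unit, where Pb is the price buyers pay.
Supply in terms of Pb becomes xs = -304 + 2(Pb + 143) = -18 + 2Pb. Setting this equal to demand: 607 - 0.5Pb = -18 + 2Pb, so Pb = 250.
Sellers receive Ps = 250 + 143 = 393; x' = 607 − 0.5·250 = 482.
ΔCS = ½(424.8 + 482)(364.4 − 250) = 51868.96; ΔPS = ½(424.8 + 482)(393 − 364.4) = 12967.24.
Government spending = 143 × 482 = 68926.
Net change = 51868.96 + 12967.24 − 68926 = -4089.8. The loss equals the DWL triangle ½·143·57.2.

Net change in total surplus = -£4089.8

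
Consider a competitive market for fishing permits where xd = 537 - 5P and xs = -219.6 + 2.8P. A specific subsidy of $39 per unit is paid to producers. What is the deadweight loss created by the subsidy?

Pre-subsidy: 537 - 5P = -219.6 + 2.8P gives P* = 97, x* = 52.
With the subsidy, sellers receive Ps = Pb + 39 for each unit, where Pb is the price buyers pay.
Supply in terms of Pb becomes xs = -219.6 + 2.8(Pb + 39) = -110.4 + 2.8Pb. Setting this equal to demand: 537 - 5Pb = -110.4 + 2.8Pb, so Pb = 83.
Sellers receive Ps = 83 + 39 = 122; x' = 537 − 5·83 = 122.
The subsidy expands output by 122 − 52 = 70 past the efficient level; on those units the gap between marginal cost and willingness to pay runs from 0 up to 39.
DWL = ½ × 39 × 70 = 1365.

Deadweight loss = $1365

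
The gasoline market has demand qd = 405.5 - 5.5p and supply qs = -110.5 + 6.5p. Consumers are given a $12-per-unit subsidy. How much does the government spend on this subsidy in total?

Pre-subsidy: 405.5 - 5.5p = -110.5 + 6.5p gives p* = 43, q* = 169.
With the rebate, buyers effectively pay pb = ps − 12, where ps is the price sellers receive.
Demand in terms of ps becomes qd = 405.5 − 5.5(ps − 12) = 471.5 - 5.5ps. Setting this equal to supply: 471.5 - 5.5ps = -110.5 + 6.5ps, so ps = 48.5.
Buyers pay pb = 48.5 − 12 = 36.5; q' = -110.5 + 6.5·48.5 = 204.75.
Government outlay = subsidy × quantity = 12 × 204.75 = 2457.

Government cost = $2457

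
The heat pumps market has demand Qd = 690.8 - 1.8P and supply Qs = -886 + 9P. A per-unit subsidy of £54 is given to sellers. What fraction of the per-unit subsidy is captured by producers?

Producer share = 1/6

Pre-subsidy: 690.8 - 1.8P = -886 + 9P gives P* = 146, Q* = 428.
With the subsidy, sellers receive Ps = Pb + 54 for each unit, where Pb is the price buyers pay.
Supply in terms of Pb becomes Qs = -886 + 9(Pb + 54) = -400 + 9Pb. Setting this equal to demand: 690.8 - 1.8Pb = -400 + 9Pb, so Pb = 101.
Sellers receive Ps = 101 + 54 = 155; Q' = 690.8 − 1.8·101 = 509.
Buyers' price falls by P* − Pb = 146 − 101 = 45; sellers' price rises by Ps − P* = 155 − 146 = 9.
So producers capture 9/54 = 1/6 of each unit of subsidy.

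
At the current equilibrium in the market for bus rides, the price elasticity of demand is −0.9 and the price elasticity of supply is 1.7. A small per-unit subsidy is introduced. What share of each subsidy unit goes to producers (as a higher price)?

For a small subsidy around the equilibrium, the benefit split depends on the relative slopes, which at a point are proportional to the elasticities.
Buyer share = εs/(εs + |εd|) = 1.7/(1.7 + 0.9) = 17/26; seller share = |εd|/(εs + |εd|) = 9/26.
So producers capture 9/26 of the subsidy.

Producer share = 9/26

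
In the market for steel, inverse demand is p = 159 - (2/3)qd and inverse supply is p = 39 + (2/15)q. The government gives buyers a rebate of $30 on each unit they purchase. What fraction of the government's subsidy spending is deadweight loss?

DWL / government spending = 0.1

Pre-subsidy: 159 - (2/3)q = 39 + (2/15)q gives q* = 150 and p* = 59.
With the rebate, buyers effectively pay pb = ps − 30, where ps is the price sellers receive.
On the curves, pb = 159 - (2/3)q and ps = 39 + (2/15)q; the wedge ps − pb = 30 gives 39 + (2/15)q − (159 - (2/3)q) = 30, so q' = 187.5.
Then pb = 159 − (2/3)·187.5 = 34 and ps = 39 + (2/15)·187.5 = 64.
ΔCS = ½(150 + 187.5)(59 − 34) = 4218.75; ΔPS = ½(150 + 187.5)(64 − 59) = 843.75.
Government spending = 30 × 187.5 = 5625.
DWL = ½ × 30 × (187.5 − 150) = 562.5; fraction = 562.5 / 5625 = 0.1.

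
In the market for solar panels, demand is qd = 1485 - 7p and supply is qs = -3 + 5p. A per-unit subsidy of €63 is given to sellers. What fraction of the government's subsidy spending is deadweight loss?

DWL / government spending = 735/6406

Pre-subsidy: 1485 - 7p = -3 + 5p gives p* = 124, q* = 617.
With the subsidy, sellers receive ps = pb + 63 for each unit, where pb is the price buyers pay.
Supply in terms of pb becomes qs = -3 + 5(pb + 63) = 312 + 5pb. Setting this equal to demand: 1485 - 7pb = 312 + 5pb, so pb = 97.75.
Sellers receive ps = 97.75 + 63 = 160.75; q' = 1485 − 7·97.75 = 800.75.
ΔCS = ½(617 + 800.75)(124 − 97.75) = 18607.96875; ΔPS = ½(617 + 800.75)(160.75 − 124) = 26051.15625.
Government spending = 63 × 800.75 = 50447.25.
DWL = ½ × 63 × (800.75 − 617) = 5788.125; fraction = 5788.125 / 50447.25 = 735/6406.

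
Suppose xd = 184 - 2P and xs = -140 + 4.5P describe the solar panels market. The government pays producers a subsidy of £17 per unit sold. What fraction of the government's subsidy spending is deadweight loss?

DWL / government spending = 153/1402

Pre-subsidy: 184 - 2P = -140 + 4.5P gives P* = 648/13, x* = 1096/13.
With the subsidy, sellers receive Ps = Pb + 17 for each unit, where Pb is the price buyers pay.
Supply in terms of Pb becomes xs = -140 + 4.5(Pb + 17) = -63.5 + 4.5Pb. Setting this equal to demand: 184 - 2Pb = -63.5 + 4.5Pb, so Pb = 495/13.
Sellers receive Ps = 495/13 + 17 = 716/13; x' = 184 − 2·(495/13) = 1402/13.
ΔCS = ½(1096/13 + 1402/13)(648/13 − 495/13) = 191097/169; ΔPS = ½(1096/13 + 1402/13)(716/13 − 648/13) = 84932/169.
Government spending = 17 × 1402/13 = 23834/13.
DWL = ½ × 17 × (1402/13 − 1096/13) = 2601/13; fraction = (2601/13) / (23834/13) = 153/1402.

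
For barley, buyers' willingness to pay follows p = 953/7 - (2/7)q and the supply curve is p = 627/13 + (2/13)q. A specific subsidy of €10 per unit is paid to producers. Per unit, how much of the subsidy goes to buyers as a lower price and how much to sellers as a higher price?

Pre-subsidy: 953/7 - (2/7)q = 627/13 + (2/13)q gives q* = 200 and p* = 79.
With the subsidy, sellers receive ps = pb + 10 for each unit, where pb is the price buyers pay.
On the curves, pb = 953/7 - (2/7)q and ps = 627/13 + (2/13)q; the wedge ps − pb = 10 gives 627/13 + (2/13)q − (953/7 - (2/7)q) = 10, so q' = 222.75.
Then pb = 953/7 − (2/7)·222.75 = 72.5 and ps = 627/13 + (2/13)·222.75 = 82.5.
Buyers' price falls by p* − pb = 79 − 72.5 = 6.5; sellers' price rises by ps − p* = 82.5 − 79 = 3.5.

Buyers gain €6.5 per unit; sellers gain €3.5 per unit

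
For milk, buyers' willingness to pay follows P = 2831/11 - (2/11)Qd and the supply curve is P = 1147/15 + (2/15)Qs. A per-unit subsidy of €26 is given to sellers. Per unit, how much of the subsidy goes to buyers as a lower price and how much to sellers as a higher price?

Pre-subsidy: 2831/11 - (2/11)Q = 1147/15 + (2/15)Q gives Q* = 574 and P* = 153.
With the subsidy, sellers receive Ps = Pb + 26 for each unit, where Pb is the price buyers pay.
On the curves, Pb = 2831/11 - (2/11)Q and Ps = 1147/15 + (2/15)Q; the wedge Ps − Pb = 26 gives 1147/15 + (2/15)Q − (2831/11 - (2/11)Q) = 26, so Q' = 656.5.
Then Pb = 2831/11 − (2/11)·656.5 = 138 and Ps = 1147/15 + (2/15)·656.5 = 164.
Buyers' price falls by P* − Pb = 153 − 138 = 15; sellers' price rises by Ps − P* = 164 − 153 = 11.

Buyers gain €15 per unit; sellers gain €11 per unit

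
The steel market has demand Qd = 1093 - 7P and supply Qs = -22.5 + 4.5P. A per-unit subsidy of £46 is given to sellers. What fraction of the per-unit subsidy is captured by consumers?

Pre-subsidy: 1093 - 7P = -22.5 + 4.5P gives P* = 97, Q* = 414.
With the subsidy, sellers receive Ps = Pb + 46 for each unit, where Pb is the price buyers pay.
Supply in terms of Pb becomes Qs = -22.5 + 4.5(Pb + 46) = 184.5 + 4.5Pb. Setting this equal to demand: 1093 - 7Pb = 184.5 + 4.5Pb, so Pb = 79.
Sellers receive Ps = 79 + 46 = 125; Q' = 1093 − 7·79 = 540.
Buyers' price falls by P* − Pb = 97 − 79 = 18; sellers' price rises by Ps − P* = 125 − 97 = 28.
So consumers capture 18/46 = 9/23 of each unit of subsidy.

Consumer share = 9/23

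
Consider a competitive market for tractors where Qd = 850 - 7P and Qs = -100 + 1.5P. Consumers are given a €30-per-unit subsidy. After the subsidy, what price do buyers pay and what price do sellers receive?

Buyers pay 1810/17; sellers receive 2320/17

Pre-subsidy: 850 - 7P = -100 + 1.5P gives P* = 1900/17, Q* = 1150/17.
With the rebate, buyers effectively pay Pb = Ps − 30, where Ps is the price sellers receive.
Demand in terms of Ps becomes Qd = 850 − 7(Ps − 30) = 1060 - 7Ps. Setting this equal to supply: 1060 - 7Ps = -100 + 1.5Ps, so Ps = 2320/17.
Buyers pay Pb = 2320/17 − 30 = 1810/17; Q' = -100 + 1.5·(2320/17) = 1780/17.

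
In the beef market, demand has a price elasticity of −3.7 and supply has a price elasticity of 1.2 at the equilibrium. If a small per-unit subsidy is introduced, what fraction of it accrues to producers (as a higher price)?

Producer share = 37/49

For a small subsidy around the equilibrium, the benefit split depends on the relative slopes, which at a point are proportional to the elasticities.
Buyer share = εs/(εs + |εd|) = 1.2/(1.2 + 3.7) = 12/49; seller share = |εd|/(εs + |εd|) = 37/49.
So producers capture 37/49 of the subsidy.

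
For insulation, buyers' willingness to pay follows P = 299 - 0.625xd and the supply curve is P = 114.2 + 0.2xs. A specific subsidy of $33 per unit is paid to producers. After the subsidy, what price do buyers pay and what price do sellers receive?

Buyers pay $134; sellers receive $167

Pre-subsidy: 299 - 0.625x = 114.2 + 0.2x gives x* = 224 and P* = 159.
With the subsidy, sellers receive Ps = Pb + 33 for each unit, where Pb is the price buyers pay.
On the curves, Pb = 299 - 0.625x and Ps = 114.2 + 0.2x; the wedge Ps − Pb = 33 gives 114.2 + 0.2x − (299 - 0.625x) = 33, so x' = 264.
Then Pb = 299 − 0.625·264 = 134 and Ps = 114.2 + 0.2·264 = 167.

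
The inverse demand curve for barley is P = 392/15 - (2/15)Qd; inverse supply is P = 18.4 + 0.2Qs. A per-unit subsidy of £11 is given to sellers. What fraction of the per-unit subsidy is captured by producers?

Producer share = 0.6

Pre-subsidy: 392/15 - (2/15)Q = 18.4 + 0.2Q gives Q* = 23.2 and P* = 23.04.
With the subsidy, sellers receive Ps = Pb + 11 for each unit, where Pb is the price buyers pay.
On the curves, Pb = 392/15 - (2/15)Q and Ps = 18.4 + 0.2Q; the wedge Ps − Pb = 11 gives 18.4 + 0.2Q − (392/15 - (2/15)Q) = 11, so Q' = 56.2.
Then Pb = 392/15 − (2/15)·56.2 = 18.64 and Ps = 18.4 + 0.2·56.2 = 29.64.
Buyers' price falls by P* − Pb = 23.04 − 18.64 = 4.4; sellers' price rises by Ps − P* = 29.64 − 23.04 = 6.6.
So producers capture 6.6/11 = 0.6 of each unit of subsidy.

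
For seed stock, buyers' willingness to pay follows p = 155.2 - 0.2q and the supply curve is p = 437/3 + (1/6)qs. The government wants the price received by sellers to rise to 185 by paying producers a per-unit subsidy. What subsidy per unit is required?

Required subsidy s = 77 per unit

At a seller price of 185, quantity supplied is -874 + 6·185 = 236.
Buyers absorb 236 only when they pay pb = 155.2 − 0.2·236 = 108.
s = ps − pb = 185 − 108 = 77.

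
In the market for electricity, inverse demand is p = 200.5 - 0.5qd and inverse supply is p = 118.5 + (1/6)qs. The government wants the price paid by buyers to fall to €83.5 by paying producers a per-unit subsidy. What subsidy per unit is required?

At a buyer price of 83.5, quantity demanded is 401 − 2·83.5 = 234.
Sellers supply 234 only when they receive ps = 118.5 + (1/6)·234 = 157.5.
s = ps − pb = 157.5 − 83.5 = 74.

Required subsidy s = €74 per unit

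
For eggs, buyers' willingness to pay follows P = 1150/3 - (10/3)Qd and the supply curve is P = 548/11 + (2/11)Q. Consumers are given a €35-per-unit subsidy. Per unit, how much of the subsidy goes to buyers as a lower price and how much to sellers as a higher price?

Pre-subsidy: 1150/3 - (10/3)Q = 548/11 + (2/11)Q gives Q* = 5503/58 and P* = 1945/29.
With the rebate, buyers effectively pay Pb = Ps − 35, where Ps is the price sellers receive.
On the curves, Pb = 1150/3 - (10/3)Q and Ps = 548/11 + (2/11)Q; the wedge Ps − Pb = 35 gives 548/11 + (2/11)Q − (1150/3 - (10/3)Q) = 35, so Q' = 12161/116.
Then Pb = 1150/3 − (10/3)·(12161/116) = 1965/58 and Ps = 548/11 + (2/11)·(12161/116) = 3995/58.
Buyers' price falls by P* − Pb = 1945/29 − 1965/58 = 1925/58; sellers' price rises by Ps − P* = 3995/58 − 1945/29 = 105/58.

Buyers gain 1925/58 per unit; sellers gain 105/58 per unit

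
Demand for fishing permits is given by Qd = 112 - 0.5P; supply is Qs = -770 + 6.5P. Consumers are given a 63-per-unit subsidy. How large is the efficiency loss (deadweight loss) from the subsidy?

Deadweight loss = 921.375

Pre-subsidy: 112 - 0.5P = -770 + 6.5P gives P* = 126, Q* = 49.
With the rebate, buyers effectively pay Pb = Ps − 63, where Ps is the price sellers receive.
Demand in terms of Ps becomes Qd = 112 − 0.5(Ps − 63) = 143.5 - 0.5Ps. Setting this equal to supply: 143.5 - 0.5Ps = -770 + 6.5Ps, so Ps = 130.5.
Buyers pay Pb = 130.5 − 63 = 67.5; Q' = -770 + 6.5·130.5 = 78.25.
The subsidy expands output by 78.25 − 49 = 29.25 past the efficient level; on those units the gap between marginal cost and willingness to pay runs from 0 up to 63.
DWL = ½ × 63 × 29.25 = 921.375.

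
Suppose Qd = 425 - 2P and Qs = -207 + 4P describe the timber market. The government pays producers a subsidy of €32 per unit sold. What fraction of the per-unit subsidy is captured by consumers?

Consumer share = 2/3

Pre-subsidy: 425 - 2P = -207 + 4P gives P* = 316/3, Q* = 643/3.
With the subsidy, sellers receive Ps = Pb + 32 for each unit, where Pb is the price buyers pay.
Supply in terms of Pb becomes Qs = -207 + 4(Pb + 32) = -79 + 4Pb. Setting this equal to demand: 425 - 2Pb = -79 + 4Pb, so Pb = 84.
Sellers receive Ps = 84 + 32 = 116; Q' = 425 − 2·84 = 257.
Buyers' price falls by P* − Pb = 316/3 − 84 = 64/3; sellers' price rises by Ps − P* = 116 − 316/3 = 32/3.
So consumers capture (64/3)/32 = 2/3 of each unit of subsidy.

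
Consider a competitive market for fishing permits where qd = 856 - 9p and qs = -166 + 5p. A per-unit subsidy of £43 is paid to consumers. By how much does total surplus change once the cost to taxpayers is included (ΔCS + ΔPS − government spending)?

Net change in total surplus = -83205/28

Pre-subsidy: 856 - 9p = -166 + 5p gives p* = 73, q* = 199.
With the rebate, buyers effectively pay pb = ps − 43, where ps is the price sellers receive.
Demand in terms of ps becomes qd = 856 − 9(ps − 43) = 1243 - 9ps. Setting this equal to supply: 1243 - 9ps = -166 + 5ps, so ps = 1409/14.
Buyers pay pb = 1409/14 − 43 = 807/14; q' = -166 + 5·(1409/14) = 4721/14.
ΔCS = ½(199 + 4721/14)(73 − 807/14) = 1614005/392; ΔPS = ½(199 + 4721/14)(1409/14 − 73) = 2905209/392.
Government spending = 43 × 4721/14 = 203003/14.
Net change = 1614005/392 + 2905209/392 − 203003/14 = -83205/28. The loss equals the DWL triangle ½·43·1935/14.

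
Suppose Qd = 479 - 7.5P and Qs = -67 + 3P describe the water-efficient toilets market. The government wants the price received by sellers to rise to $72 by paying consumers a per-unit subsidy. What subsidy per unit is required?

At a seller price of 72, quantity supplied is -67 + 3·72 = 149.
Buyers absorb 149 only when they pay Pb with 479 − 7.5·Pb = 149, i.e. Pb = 44.
s = Ps − Pb = 72 − 44 = 28.

Required subsidy s = $28 per unit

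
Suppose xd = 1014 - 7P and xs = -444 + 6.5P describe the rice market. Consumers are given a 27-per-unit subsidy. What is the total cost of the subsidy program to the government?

Government cost = 9423

Pre-subsidy: 1014 - 7P = -444 + 6.5P gives P* = 108, x* = 258.
With the rebate, buyers effectively pay Pb = Ps − 27, where Ps is the price sellers receive.
Demand in terms of Ps becomes xd = 1014 − 7(Ps − 27) = 1203 - 7Ps. Setting this equal to supply: 1203 - 7Ps = -444 + 6.5Ps, so Ps = 122.
Buyers pay Pb = 122 − 27 = 95; x' = -444 + 6.5·122 = 349.
Government outlay = subsidy × quantity = 27 × 349 = 9423.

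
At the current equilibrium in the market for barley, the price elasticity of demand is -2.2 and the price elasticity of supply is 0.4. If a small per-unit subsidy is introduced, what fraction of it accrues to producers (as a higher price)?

For a small subsidy around the equilibrium, the benefit split depends on the relative slopes, which at a point are proportional to the elasticities.
Buyer share = εs/(εs + |εd|) = 0.4/(0.4 + 2.2) = 2/13; seller share = |εd|/(εs + |εd|) = 11/13.
So producers capture 11/13 of the subsidy.

Producer share = 11/13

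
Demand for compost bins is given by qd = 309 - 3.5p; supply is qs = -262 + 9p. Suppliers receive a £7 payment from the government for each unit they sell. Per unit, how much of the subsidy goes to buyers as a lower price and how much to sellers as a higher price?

Pre-subsidy: 309 - 3.5p = -262 + 9p gives p* = 45.68, q* = 149.12.
With the subsidy, sellers receive ps = pb + 7 for each unit, where pb is the price buyers pay.
Supply in terms of pb becomes qs = -262 + 9(pb + 7) = -199 + 9pb. Setting this equal to demand: 309 - 3.5pb = -199 + 9pb, so pb = 40.64.
Sellers receive ps = 40.64 + 7 = 47.64; q' = 309 − 3.5·40.64 = 166.76.
Buyers' price falls by p* − pb = 45.68 − 40.64 = 5.04; sellers' price rises by ps − p* = 47.64 − 45.68 = 1.96.

Buyers gain £5.04 per unit; sellers gain £1.96 per unit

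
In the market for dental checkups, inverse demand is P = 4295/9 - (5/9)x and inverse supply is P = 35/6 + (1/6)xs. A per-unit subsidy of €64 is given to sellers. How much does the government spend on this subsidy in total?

Government cost = 616768/13

Pre-subsidy: 4295/9 - (5/9)x = 35/6 + (1/6)x gives x* = 8485/13 and P* = 1490/13.
With the subsidy, sellers receive Ps = Pb + 64 for each unit, where Pb is the price buyers pay.
On the curves, Pb = 4295/9 - (5/9)x and Ps = 35/6 + (1/6)x; the wedge Ps − Pb = 64 gives 35/6 + (1/6)x − (4295/9 - (5/9)x) = 64, so x' = 9637/13.
Then Pb = 4295/9 − (5/9)·(9637/13) = 850/13 and Ps = 35/6 + (1/6)·(9637/13) = 1682/13.
Government outlay = subsidy × quantity = 64 × 9637/13 = 616768/13.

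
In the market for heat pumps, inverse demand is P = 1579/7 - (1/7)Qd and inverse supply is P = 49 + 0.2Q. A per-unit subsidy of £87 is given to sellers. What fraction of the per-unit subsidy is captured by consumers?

Consumer share = 5/12

Pre-subsidy: 1579/7 - (1/7)Q = 49 + 0.2Q gives Q* = 515 and P* = 152.
With the subsidy, sellers receive Ps = Pb + 87 for each unit, where Pb is the price buyers pay.
On the curves, Pb = 1579/7 - (1/7)Q and Ps = 49 + 0.2Q; the wedge Ps − Pb = 87 gives 49 + 0.2Q − (1579/7 - (1/7)Q) = 87, so Q' = 768.75.
Then Pb = 1579/7 − (1/7)·768.75 = 115.75 and Ps = 49 + 0.2·768.75 = 202.75.
Buyers' price falls by P* − Pb = 152 − 115.75 = 36.25; sellers' price rises by Ps − P* = 202.75 − 152 = 50.75.
So consumers capture 36.25/87 = 5/12 of each unit of subsidy.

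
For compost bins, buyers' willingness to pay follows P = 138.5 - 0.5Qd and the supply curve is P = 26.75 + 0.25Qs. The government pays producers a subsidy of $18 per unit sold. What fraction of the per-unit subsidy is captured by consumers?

Consumer share = 2/3

Pre-subsidy: 138.5 - 0.5Q = 26.75 + 0.25Q gives Q* = 149 and P* = 64.
With the subsidy, sellers receive Ps = Pb + 18 for each unit, where Pb is the price buyers pay.
On the curves, Pb = 138.5 - 0.5Q and Ps = 26.75 + 0.25Q; the wedge Ps − Pb = 18 gives 26.75 + 0.25Q − (138.5 - 0.5Q) = 18, so Q' = 173.
Then Pb = 138.5 − 0.5·173 = 52 and Ps = 26.75 + 0.25·173 = 70.
Buyers' price falls by P* − Pb = 64 − 52 = 12; sellers' price rises by Ps − P* = 70 − 64 = 6.
So consumers capture 12/18 = 2/3 of each unit of subsidy.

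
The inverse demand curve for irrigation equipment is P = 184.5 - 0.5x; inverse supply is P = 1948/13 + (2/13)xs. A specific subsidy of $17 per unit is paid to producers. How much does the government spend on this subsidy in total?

Government cost = $1343

Pre-subsidy: 184.5 - 0.5x = 1948/13 + (2/13)x gives x* = 53 and P* = 158.
With the subsidy, sellers receive Ps = Pb + 17 for each unit, where Pb is the price buyers pay.
On the curves, Pb = 184.5 - 0.5x and Ps = 1948/13 + (2/13)x; the wedge Ps − Pb = 17 gives 1948/13 + (2/13)x − (184.5 - 0.5x) = 17, so x' = 79.
Then Pb = 184.5 − 0.5·79 = 145 and Ps = 1948/13 + (2/13)·79 = 162.
Government outlay = subsidy × quantity = 17 × 79 = 1343.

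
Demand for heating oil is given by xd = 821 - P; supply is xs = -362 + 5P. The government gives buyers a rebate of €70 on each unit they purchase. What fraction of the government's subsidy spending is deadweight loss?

DWL / government spending = 175/4093

Pre-subsidy: 821 - P = -362 + 5P gives P* = 1183/6, x* = 3743/6.
With the rebate, buyers effectively pay Pb = Ps − 70, where Ps is the price sellers receive.
Demand in terms of Ps becomes xd = 821 − 1(Ps − 70) = 891 - Ps. Setting this equal to supply: 891 - Ps = -362 + 5Ps, so Ps = 1253/6.
Buyers pay Pb = 1253/6 − 70 = 833/6; x' = -362 + 5·(1253/6) = 4093/6.
ΔCS = ½(3743/6 + 4093/6)(1183/6 − 833/6) = 114275/3; ΔPS = ½(3743/6 + 4093/6)(1253/6 − 1183/6) = 22855/3.
Government spending = 70 × 4093/6 = 143255/3.
DWL = ½ × 70 × (4093/6 − 3743/6) = 6125/3; fraction = (6125/3) / (143255/3) = 175/4093.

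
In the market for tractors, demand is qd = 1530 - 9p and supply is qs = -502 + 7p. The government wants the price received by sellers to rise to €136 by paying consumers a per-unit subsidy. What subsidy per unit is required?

Required subsidy s = €16 per unit

At a seller price of 136, quantity supplied is -502 + 7·136 = 450.
Buyers absorb 450 only when they pay pb with 1530 − 9·pb = 450, i.e. pb = 120.
s = ps − pb = 136 − 120 = 16.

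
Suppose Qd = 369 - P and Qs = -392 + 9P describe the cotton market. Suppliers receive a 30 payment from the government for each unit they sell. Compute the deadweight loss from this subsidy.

Pre-subsidy: 369 - P = -392 + 9P gives P* = 76.1, Q* = 292.9.
With the subsidy, sellers receive Ps = Pb + 30 for each unit, where Pb is the price buyers pay.
Supply in terms of Pb becomes Qs = -392 + 9(Pb + 30) = -122 + 9Pb. Setting this equal to demand: 369 - Pb = -122 + 9Pb, so Pb = 49.1.
Sellers receive Ps = 49.1 + 30 = 79.1; Q' = 369 − 1·49.1 = 319.9.
The subsidy expands output by 319.9 − 292.9 = 27 past the efficient level; on those units the gap between marginal cost and willingness to pay runs from 0 up to 30.
DWL = ½ × 30 × 27 = 405.

Deadweight loss = 405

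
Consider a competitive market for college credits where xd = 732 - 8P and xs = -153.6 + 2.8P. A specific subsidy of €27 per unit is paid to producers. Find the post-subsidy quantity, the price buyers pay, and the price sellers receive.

x' = 132; buyers pay €75; sellers receive €102

Pre-subsidy: 732 - 8P = -153.6 + 2.8P gives P* = 82, x* = 76.
With the subsidy, sellers receive Ps = Pb + 27 for each unit, where Pb is the price buyers pay.
Supply in terms of Pb becomes xs = -153.6 + 2.8(Pb + 27) = -78 + 2.8Pb. Setting this equal to demand: 732 - 8Pb = -78 + 2.8Pb, so Pb = 75.
Sellers receive Ps = 75 + 27 = 102; x' = 732 − 8·75 = 132.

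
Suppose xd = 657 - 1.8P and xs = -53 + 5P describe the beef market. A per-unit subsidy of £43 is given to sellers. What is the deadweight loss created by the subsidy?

Deadweight loss = 83205/68

Pre-subsidy: 657 - 1.8P = -53 + 5P gives P* = 1775/17, x* = 7974/17.
With the subsidy, sellers receive Ps = Pb + 43 for each unit, where Pb is the price buyers pay.
Supply in terms of Pb becomes xs = -53 + 5(Pb + 43) = 162 + 5Pb. Setting this equal to demand: 657 - 1.8Pb = 162 + 5Pb, so Pb = 2475/34.
Sellers receive Ps = 2475/34 + 43 = 3937/34; x' = 657 − 1.8·(2475/34) = 17883/34.
The subsidy expands output by 17883/34 − 7974/17 = 1935/34 past the efficient level; on those units the gap between marginal cost and willingness to pay runs from 0 up to 43.
DWL = ½ × 43 × 1935/34 = 83205/68.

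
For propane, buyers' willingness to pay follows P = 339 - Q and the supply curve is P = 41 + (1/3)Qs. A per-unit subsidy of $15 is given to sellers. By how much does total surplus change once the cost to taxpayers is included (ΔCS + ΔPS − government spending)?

Net change in total surplus = -$84.375

Pre-subsidy: 339 - Q = 41 + (1/3)Q gives Q* = 223.5 and P* = 115.5.
With the subsidy, sellers receive Ps = Pb + 15 for each unit, where Pb is the price buyers pay.
On the curves, Pb = 339 - Q and Ps = 41 + (1/3)Q; the wedge Ps − Pb = 15 gives 41 + (1/3)Q − (339 - Q) = 15, so Q' = 234.75.
Then Pb = 339 − 1·234.75 = 104.25 and Ps = 41 + (1/3)·234.75 = 119.25.
ΔCS = ½(223.5 + 234.75)(115.5 − 104.25) = 2577.65625; ΔPS = ½(223.5 + 234.75)(119.25 − 115.5) = 859.21875.
Government spending = 15 × 234.75 = 3521.25.
Net change = 2577.65625 + 859.21875 − 3521.25 = -84.375. The loss equals the DWL triangle ½·15·11.25.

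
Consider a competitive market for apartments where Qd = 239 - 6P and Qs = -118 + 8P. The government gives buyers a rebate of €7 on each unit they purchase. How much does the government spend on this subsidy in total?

Government cost = €770

Pre-subsidy: 239 - 6P = -118 + 8P gives P* = 25.5, Q* = 86.
With the rebate, buyers effectively pay Pb = Ps − 7, where Ps is the price sellers receive.
Demand in terms of Ps becomes Qd = 239 − 6(Ps − 7) = 281 - 6Ps. Setting this equal to supply: 281 - 6Ps = -118 + 8Ps, so Ps = 28.5.
Buyers pay Pb = 28.5 − 7 = 21.5; Q' = -118 + 8·28.5 = 110.
Government outlay = subsidy × quantity = 7 × 110 = 770.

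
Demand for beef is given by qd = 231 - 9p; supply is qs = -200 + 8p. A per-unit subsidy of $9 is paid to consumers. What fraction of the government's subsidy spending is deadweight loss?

Pre-subsidy: 231 - 9p = -200 + 8p gives p* = 431/17, q* = 48/17.
With the rebate, buyers effectively pay pb = ps − 9, where ps is the price sellers receive.
Demand in terms of ps becomes qd = 231 − 9(ps − 9) = 312 - 9ps. Setting this equal to supply: 312 - 9ps = -200 + 8ps, so ps = 512/17.
Buyers pay pb = 512/17 − 9 = 359/17; q' = -200 + 8·(512/17) = 696/17.
ΔCS = ½(48/17 + 696/17)(431/17 − 359/17) = 26784/289; ΔPS = ½(48/17 + 696/17)(512/17 − 431/17) = 30132/289.
Government spending = 9 × 696/17 = 6264/17.
DWL = ½ × 9 × (696/17 − 48/17) = 2916/17; fraction = (2916/17) / (6264/17) = 27/58.

DWL / government spending = 27/58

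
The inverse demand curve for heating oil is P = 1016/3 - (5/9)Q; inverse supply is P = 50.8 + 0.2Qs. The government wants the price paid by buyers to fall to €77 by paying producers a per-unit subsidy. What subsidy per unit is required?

Required subsidy s = €68 per unit

At a buyer price of 77, quantity demanded is 609.6 − 1.8·77 = 471.
Sellers supply 471 only when they receive Ps = 50.8 + 0.2·471 = 145.
s = Ps − Pb = 145 − 77 = 68.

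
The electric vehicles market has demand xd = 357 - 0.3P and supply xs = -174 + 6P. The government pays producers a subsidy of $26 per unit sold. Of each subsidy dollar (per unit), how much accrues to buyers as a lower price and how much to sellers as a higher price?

Pre-subsidy: 357 - 0.3P = -174 + 6P gives P* = 590/7, x* = 2322/7.
With the subsidy, sellers receive Ps = Pb + 26 for each unit, where Pb is the price buyers pay.
Supply in terms of Pb becomes xs = -174 + 6(Pb + 26) = -18 + 6Pb. Setting this equal to demand: 357 - 0.3Pb = -18 + 6Pb, so Pb = 1250/21.
Sellers receive Ps = 1250/21 + 26 = 1796/21; x' = 357 − 0.3·(1250/21) = 2374/7.
Buyers' price falls by P* − Pb = 590/7 − 1250/21 = 520/21; sellers' price rises by Ps − P* = 1796/21 − 590/7 = 26/21.

Buyers gain 520/21 per unit; sellers gain 26/21 per unit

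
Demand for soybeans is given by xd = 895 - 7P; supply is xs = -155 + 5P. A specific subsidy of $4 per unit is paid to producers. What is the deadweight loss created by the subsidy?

Pre-subsidy: 895 - 7P = -155 + 5P gives P* = 87.5, x* = 282.5.
With the subsidy, sellers receive Ps = Pb + 4 for each unit, where Pb is the price buyers pay.
Supply in terms of Pb becomes xs = -155 + 5(Pb + 4) = -135 + 5Pb. Setting this equal to demand: 895 - 7Pb = -135 + 5Pb, so Pb = 515/6.
Sellers receive Ps = 515/6 + 4 = 539/6; x' = 895 − 7·(515/6) = 1765/6.
The subsidy expands output by 1765/6 − 282.5 = 35/3 past the efficient level; on those units the gap between marginal cost and willingness to pay runs from 0 up to 4.
DWL = ½ × 4 × 35/3 = 70/3.

Deadweight loss = 70/3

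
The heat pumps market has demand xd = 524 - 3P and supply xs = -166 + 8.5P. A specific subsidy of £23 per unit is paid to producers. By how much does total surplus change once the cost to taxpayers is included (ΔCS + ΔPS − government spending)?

Net change in total surplus = -£586.5

Pre-subsidy: 524 - 3P = -166 + 8.5P gives P* = 60, x* = 344.
With the subsidy, sellers receive Ps = Pb + 23 for each unit, where Pb is the price buyers pay.
Supply in terms of Pb becomes xs = -166 + 8.5(Pb + 23) = 29.5 + 8.5Pb. Setting this equal to demand: 524 - 3Pb = 29.5 + 8.5Pb, so Pb = 43.
Sellers receive Ps = 43 + 23 = 66; x' = 524 − 3·43 = 395.
ΔCS = ½(344 + 395)(60 − 43) = 6281.5; ΔPS = ½(344 + 395)(66 − 60) = 2217.
Government spending = 23 × 395 = 9085.
Net change = 6281.5 + 2217 − 9085 = -586.5. The loss equals the DWL triangle ½·23·51.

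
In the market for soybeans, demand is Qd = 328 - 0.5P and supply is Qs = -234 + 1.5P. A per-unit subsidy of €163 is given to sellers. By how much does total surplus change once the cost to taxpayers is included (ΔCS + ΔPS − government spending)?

Net change in total surplus = -€4981.6875

Pre-subsidy: 328 - 0.5P = -234 + 1.5P gives P* = 281, Q* = 187.5.
With the subsidy, sellers receive Ps = Pb + 163 for each unit, where Pb is the price buyers pay.
Supply in terms of Pb becomes Qs = -234 + 1.5(Pb + 163) = 10.5 + 1.5Pb. Setting this equal to demand: 328 - 0.5Pb = 10.5 + 1.5Pb, so Pb = 158.75.
Sellers receive Ps = 158.75 + 163 = 321.75; Q' = 328 − 0.5·158.75 = 248.625.
ΔCS = ½(187.5 + 248.625)(281 − 158.75) = 26658.140625; ΔPS = ½(187.5 + 248.625)(321.75 − 281) = 8886.046875.
Government spending = 163 × 248.625 = 40525.875.
Net change = 26658.140625 + 8886.046875 − 40525.875 = -4981.6875. The loss equals the DWL triangle ½·163·61.125.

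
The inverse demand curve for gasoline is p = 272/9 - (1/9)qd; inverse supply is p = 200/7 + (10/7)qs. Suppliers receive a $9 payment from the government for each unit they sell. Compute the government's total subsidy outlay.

Pre-subsidy: 272/9 - (1/9)q = 200/7 + (10/7)q gives q* = 104/97 and p* = 2920/97.
With the subsidy, sellers receive ps = pb + 9 for each unit, where pb is the price buyers pay.
On the curves, pb = 272/9 - (1/9)q and ps = 200/7 + (10/7)q; the wedge ps − pb = 9 gives 200/7 + (10/7)q − (272/9 - (1/9)q) = 9, so q' = 671/97.
Then pb = 272/9 − (1/9)·(671/97) = 2857/97 and ps = 200/7 + (10/7)·(671/97) = 3730/97.
Government outlay = subsidy × quantity = 9 × 671/97 = 6039/97.

Government cost = 6039/97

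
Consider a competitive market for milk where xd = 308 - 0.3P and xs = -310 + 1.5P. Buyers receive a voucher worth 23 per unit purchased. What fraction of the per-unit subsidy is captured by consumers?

Consumer share = 5/6

Pre-subsidy: 308 - 0.3P = -310 + 1.5P gives P* = 1030/3, x* = 205.
With the rebate, buyers effectively pay Pb = Ps − 23, where Ps is the price sellers receive.
Demand in terms of Ps becomes xd = 308 − 0.3(Ps − 23) = 314.9 - 0.3Ps. Setting this equal to supply: 314.9 - 0.3Ps = -310 + 1.5Ps, so Ps = 2083/6.
Buyers pay Pb = 2083/6 − 23 = 1945/6; x' = -310 + 1.5·(2083/6) = 210.75.
Buyers' price falls by P* − Pb = 1030/3 − 1945/6 = 115/6; sellers' price rises by Ps − P* = 2083/6 − 1030/3 = 23/6.
So consumers capture (115/6)/23 = 5/6 of each unit of subsidy.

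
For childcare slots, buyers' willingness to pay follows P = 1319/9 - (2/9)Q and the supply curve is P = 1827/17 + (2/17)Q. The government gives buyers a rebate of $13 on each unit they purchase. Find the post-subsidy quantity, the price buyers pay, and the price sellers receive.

Pre-subsidy: 1319/9 - (2/9)Q = 1827/17 + (2/17)Q gives Q* = 115 and P* = 121.
With the rebate, buyers effectively pay Pb = Ps − 13, where Ps is the price sellers receive.
On the curves, Pb = 1319/9 - (2/9)Q and Ps = 1827/17 + (2/17)Q; the wedge Ps − Pb = 13 gives 1827/17 + (2/17)Q − (1319/9 - (2/9)Q) = 13, so Q' = 153.25.
Then Pb = 1319/9 − (2/9)·153.25 = 112.5 and Ps = 1827/17 + (2/17)·153.25 = 125.5.

Q' = 153.25; buyers pay $112.5; sellers receive $125.5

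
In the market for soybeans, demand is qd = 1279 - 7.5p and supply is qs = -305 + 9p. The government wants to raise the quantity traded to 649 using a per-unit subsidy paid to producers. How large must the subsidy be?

At q = 649, invert demand for the buyer price: pb = (1279 − 649)/7.5 = 84; invert supply for the seller price: ps = (649 − (-305))/9 = 106.
The subsidy must fill the gap: s = ps − pb = 106 − 84 = 22.

Required subsidy s = 22 per unit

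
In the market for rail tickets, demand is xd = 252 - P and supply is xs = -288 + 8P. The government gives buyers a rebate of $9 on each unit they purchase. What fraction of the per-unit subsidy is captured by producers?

Pre-subsidy: 252 - P = -288 + 8P gives P* = 60, x* = 192.
With the rebate, buyers effectively pay Pb = Ps − 9, where Ps is the price sellers receive.
Demand in terms of Ps becomes xd = 252 − 1(Ps − 9) = 261 - Ps. Setting this equal to supply: 261 - Ps = -288 + 8Ps, so Ps = 61.
Buyers pay Pb = 61 − 9 = 52; x' = -288 + 8·61 = 200.
Buyers' price falls by P* − Pb = 60 − 52 = 8; sellers' price rises by Ps − P* = 61 − 60 = 1.
So producers capture 1/9 = 1/9 of each unit of subsidy.

Producer share = 1/9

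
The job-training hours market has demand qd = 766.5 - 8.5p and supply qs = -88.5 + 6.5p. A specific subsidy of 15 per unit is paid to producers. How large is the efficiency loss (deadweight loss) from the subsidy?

Deadweight loss = 414.375

Pre-subsidy: 766.5 - 8.5p = -88.5 + 6.5p gives p* = 57, q* = 282.
With the subsidy, sellers receive ps = pb + 15 for each unit, where pb is the price buyers pay.
Supply in terms of pb becomes qs = -88.5 + 6.5(pb + 15) = 9 + 6.5pb. Setting this equal to demand: 766.5 - 8.5pb = 9 + 6.5pb, so pb = 50.5.
Sellers receive ps = 50.5 + 15 = 65.5; q' = 766.5 − 8.5·50.5 = 337.25.
The subsidy expands output by 337.25 − 282 = 55.25 past the efficient level; on those units the gap between marginal cost and willingness to pay runs from 0 up to 15.
DWL = ½ × 15 × 55.25 = 414.375.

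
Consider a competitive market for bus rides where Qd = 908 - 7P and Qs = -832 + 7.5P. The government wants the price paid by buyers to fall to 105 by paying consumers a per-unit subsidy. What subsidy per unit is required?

At a buyer price of 105, quantity demanded is 908 − 7·105 = 173.
Sellers supply 173 only when they receive Ps with -832 + 7.5·Ps = 173, i.e. Ps = 134.
s = Ps − Pb = 134 − 105 = 29.

Required subsidy s = 29 per unit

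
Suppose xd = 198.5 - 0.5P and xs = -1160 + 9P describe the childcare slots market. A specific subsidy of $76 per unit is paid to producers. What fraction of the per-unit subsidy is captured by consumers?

Pre-subsidy: 198.5 - 0.5P = -1160 + 9P gives P* = 143, x* = 127.
With the subsidy, sellers receive Ps = Pb + 76 for each unit, where Pb is the price buyers pay.
Supply in terms of Pb becomes xs = -1160 + 9(Pb + 76) = -476 + 9Pb. Setting this equal to demand: 198.5 - 0.5Pb = -476 + 9Pb, so Pb = 71.
Sellers receive Ps = 71 + 76 = 147; x' = 198.5 − 0.5·71 = 163.
Buyers' price falls by P* − Pb = 143 − 71 = 72; sellers' price rises by Ps − P* = 147 − 143 = 4.
So consumers capture 72/76 = 18/19 of each unit of subsidy.

Consumer share = 18/19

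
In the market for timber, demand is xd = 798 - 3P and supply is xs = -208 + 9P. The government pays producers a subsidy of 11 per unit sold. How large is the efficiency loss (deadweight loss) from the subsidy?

Pre-subsidy: 798 - 3P = -208 + 9P gives P* = 503/6, x* = 546.5.
With the subsidy, sellers receive Ps = Pb + 11 for each unit, where Pb is the price buyers pay.
Supply in terms of Pb becomes xs = -208 + 9(Pb + 11) = -109 + 9Pb. Setting this equal to demand: 798 - 3Pb = -109 + 9Pb, so Pb = 907/12.
Sellers receive Ps = 907/12 + 11 = 1039/12; x' = 798 − 3·(907/12) = 571.25.
The subsidy expands output by 571.25 − 546.5 = 24.75 past the efficient level; on those units the gap between marginal cost and willingness to pay runs from 0 up to 11.
DWL = ½ × 11 × 24.75 = 136.125.

Deadweight loss = 136.125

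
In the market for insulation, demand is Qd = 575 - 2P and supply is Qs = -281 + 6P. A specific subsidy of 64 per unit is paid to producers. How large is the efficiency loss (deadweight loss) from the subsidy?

Pre-subsidy: 575 - 2P = -281 + 6P gives P* = 107, Q* = 361.
With the subsidy, sellers receive Ps = Pb + 64 for each unit, where Pb is the price buyers pay.
Supply in terms of Pb becomes Qs = -281 + 6(Pb + 64) = 103 + 6Pb. Setting this equal to demand: 575 - 2Pb = 103 + 6Pb, so Pb = 59.
Sellers receive Ps = 59 + 64 = 123; Q' = 575 − 2·59 = 457.
The subsidy expands output by 457 − 361 = 96 past the efficient level; on those units the gap between marginal cost and willingness to pay runs from 0 up to 64.
DWL = ½ × 64 × 96 = 3072.

Deadweight loss = 3072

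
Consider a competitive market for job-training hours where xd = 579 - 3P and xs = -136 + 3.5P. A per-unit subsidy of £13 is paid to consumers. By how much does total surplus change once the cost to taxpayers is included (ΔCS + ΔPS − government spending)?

Net change in total surplus = -£136.5

Pre-subsidy: 579 - 3P = -136 + 3.5P gives P* = 110, x* = 249.
With the rebate, buyers effectively pay Pb = Ps − 13, where Ps is the price sellers receive.
Demand in terms of Ps becomes xd = 579 − 3(Ps − 13) = 618 - 3Ps. Setting this equal to supply: 618 - 3Ps = -136 + 3.5Ps, so Ps = 116.
Buyers pay Pb = 116 − 13 = 103; x' = -136 + 3.5·116 = 270.
ΔCS = ½(249 + 270)(110 − 103) = 1816.5; ΔPS = ½(249 + 270)(116 − 110) = 1557.
Government spending = 13 × 270 = 3510.
Net change = 1816.5 + 1557 − 3510 = -136.5. The loss equals the DWL triangle ½·13·21.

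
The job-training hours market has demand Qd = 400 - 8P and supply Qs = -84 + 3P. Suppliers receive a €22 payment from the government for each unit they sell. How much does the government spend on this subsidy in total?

Pre-subsidy: 400 - 8P = -84 + 3P gives P* = 44, Q* = 48.
With the subsidy, sellers receive Ps = Pb + 22 for each unit, where Pb is the price buyers pay.
Supply in terms of Pb becomes Qs = -84 + 3(Pb + 22) = -18 + 3Pb. Setting this equal to demand: 400 - 8Pb = -18 + 3Pb, so Pb = 38.
Sellers receive Ps = 38 + 22 = 60; Q' = 400 − 8·38 = 96.
Government outlay = subsidy × quantity = 22 × 96 = 2112.

Government cost = €2112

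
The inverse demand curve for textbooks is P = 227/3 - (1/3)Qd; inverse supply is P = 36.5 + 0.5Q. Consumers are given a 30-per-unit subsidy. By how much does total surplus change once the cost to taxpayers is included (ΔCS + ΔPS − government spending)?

Pre-subsidy: 227/3 - (1/3)Q = 36.5 + 0.5Q gives Q* = 47 and P* = 60.
With the rebate, buyers effectively pay Pb = Ps − 30, where Ps is the price sellers receive.
On the curves, Pb = 227/3 - (1/3)Q and Ps = 36.5 + 0.5Q; the wedge Ps − Pb = 30 gives 36.5 + 0.5Q − (227/3 - (1/3)Q) = 30, so Q' = 83.
Then Pb = 227/3 − (1/3)·83 = 48 and Ps = 36.5 + 0.5·83 = 78.
ΔCS = ½(47 + 83)(60 − 48) = 780; ΔPS = ½(47 + 83)(78 − 60) = 1170.
Government spending = 30 × 83 = 2490.
Net change = 780 + 1170 − 2490 = -540. The loss equals the DWL triangle ½·30·36.

Net change in total surplus = -540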